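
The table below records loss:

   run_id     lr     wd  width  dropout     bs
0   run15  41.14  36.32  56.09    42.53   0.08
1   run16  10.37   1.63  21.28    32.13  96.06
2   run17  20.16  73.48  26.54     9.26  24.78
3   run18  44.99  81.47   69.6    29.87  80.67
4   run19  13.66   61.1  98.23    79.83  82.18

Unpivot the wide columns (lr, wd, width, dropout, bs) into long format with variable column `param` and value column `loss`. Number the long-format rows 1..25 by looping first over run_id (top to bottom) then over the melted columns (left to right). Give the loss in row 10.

25 rows total (5 × 5). Row 10: index ⌊(10-1)/5⌋ = 1 into run_id → run16; (10-1) mod 5 = 4 into the melted columns → bs.
So row 10 is (run16, bs, 96.06); loss = 96.06.

96.06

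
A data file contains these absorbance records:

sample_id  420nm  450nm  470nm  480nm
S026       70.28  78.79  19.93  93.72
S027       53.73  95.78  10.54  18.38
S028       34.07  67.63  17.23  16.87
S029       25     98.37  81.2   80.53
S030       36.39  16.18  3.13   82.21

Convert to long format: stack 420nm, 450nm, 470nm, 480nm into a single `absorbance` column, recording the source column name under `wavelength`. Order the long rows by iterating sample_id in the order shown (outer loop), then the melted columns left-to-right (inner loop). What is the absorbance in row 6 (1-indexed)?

20 rows total (5 × 4). Row 6: index ⌊(6-1)/4⌋ = 1 into sample_id → S027; (6-1) mod 4 = 1 into the melted columns → 450nm.
So row 6 is (S027, 450nm, 95.78); absorbance = 95.78.

95.78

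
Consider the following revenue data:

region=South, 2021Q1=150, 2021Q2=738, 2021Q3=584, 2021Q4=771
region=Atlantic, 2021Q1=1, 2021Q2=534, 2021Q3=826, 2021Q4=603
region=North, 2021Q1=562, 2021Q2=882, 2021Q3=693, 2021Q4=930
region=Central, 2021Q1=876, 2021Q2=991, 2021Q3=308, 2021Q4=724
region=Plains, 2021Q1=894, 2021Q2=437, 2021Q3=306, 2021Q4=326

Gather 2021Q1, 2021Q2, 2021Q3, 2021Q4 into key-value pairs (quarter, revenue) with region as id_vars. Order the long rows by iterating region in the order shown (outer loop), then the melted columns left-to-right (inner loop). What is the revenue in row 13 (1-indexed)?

20 rows total (5 × 4). Row 13: index ⌊(13-1)/4⌋ = 3 into region → Central; (13-1) mod 4 = 0 into the melted columns → 2021Q1.
So row 13 is (Central, 2021Q1, 876); revenue = 876.

876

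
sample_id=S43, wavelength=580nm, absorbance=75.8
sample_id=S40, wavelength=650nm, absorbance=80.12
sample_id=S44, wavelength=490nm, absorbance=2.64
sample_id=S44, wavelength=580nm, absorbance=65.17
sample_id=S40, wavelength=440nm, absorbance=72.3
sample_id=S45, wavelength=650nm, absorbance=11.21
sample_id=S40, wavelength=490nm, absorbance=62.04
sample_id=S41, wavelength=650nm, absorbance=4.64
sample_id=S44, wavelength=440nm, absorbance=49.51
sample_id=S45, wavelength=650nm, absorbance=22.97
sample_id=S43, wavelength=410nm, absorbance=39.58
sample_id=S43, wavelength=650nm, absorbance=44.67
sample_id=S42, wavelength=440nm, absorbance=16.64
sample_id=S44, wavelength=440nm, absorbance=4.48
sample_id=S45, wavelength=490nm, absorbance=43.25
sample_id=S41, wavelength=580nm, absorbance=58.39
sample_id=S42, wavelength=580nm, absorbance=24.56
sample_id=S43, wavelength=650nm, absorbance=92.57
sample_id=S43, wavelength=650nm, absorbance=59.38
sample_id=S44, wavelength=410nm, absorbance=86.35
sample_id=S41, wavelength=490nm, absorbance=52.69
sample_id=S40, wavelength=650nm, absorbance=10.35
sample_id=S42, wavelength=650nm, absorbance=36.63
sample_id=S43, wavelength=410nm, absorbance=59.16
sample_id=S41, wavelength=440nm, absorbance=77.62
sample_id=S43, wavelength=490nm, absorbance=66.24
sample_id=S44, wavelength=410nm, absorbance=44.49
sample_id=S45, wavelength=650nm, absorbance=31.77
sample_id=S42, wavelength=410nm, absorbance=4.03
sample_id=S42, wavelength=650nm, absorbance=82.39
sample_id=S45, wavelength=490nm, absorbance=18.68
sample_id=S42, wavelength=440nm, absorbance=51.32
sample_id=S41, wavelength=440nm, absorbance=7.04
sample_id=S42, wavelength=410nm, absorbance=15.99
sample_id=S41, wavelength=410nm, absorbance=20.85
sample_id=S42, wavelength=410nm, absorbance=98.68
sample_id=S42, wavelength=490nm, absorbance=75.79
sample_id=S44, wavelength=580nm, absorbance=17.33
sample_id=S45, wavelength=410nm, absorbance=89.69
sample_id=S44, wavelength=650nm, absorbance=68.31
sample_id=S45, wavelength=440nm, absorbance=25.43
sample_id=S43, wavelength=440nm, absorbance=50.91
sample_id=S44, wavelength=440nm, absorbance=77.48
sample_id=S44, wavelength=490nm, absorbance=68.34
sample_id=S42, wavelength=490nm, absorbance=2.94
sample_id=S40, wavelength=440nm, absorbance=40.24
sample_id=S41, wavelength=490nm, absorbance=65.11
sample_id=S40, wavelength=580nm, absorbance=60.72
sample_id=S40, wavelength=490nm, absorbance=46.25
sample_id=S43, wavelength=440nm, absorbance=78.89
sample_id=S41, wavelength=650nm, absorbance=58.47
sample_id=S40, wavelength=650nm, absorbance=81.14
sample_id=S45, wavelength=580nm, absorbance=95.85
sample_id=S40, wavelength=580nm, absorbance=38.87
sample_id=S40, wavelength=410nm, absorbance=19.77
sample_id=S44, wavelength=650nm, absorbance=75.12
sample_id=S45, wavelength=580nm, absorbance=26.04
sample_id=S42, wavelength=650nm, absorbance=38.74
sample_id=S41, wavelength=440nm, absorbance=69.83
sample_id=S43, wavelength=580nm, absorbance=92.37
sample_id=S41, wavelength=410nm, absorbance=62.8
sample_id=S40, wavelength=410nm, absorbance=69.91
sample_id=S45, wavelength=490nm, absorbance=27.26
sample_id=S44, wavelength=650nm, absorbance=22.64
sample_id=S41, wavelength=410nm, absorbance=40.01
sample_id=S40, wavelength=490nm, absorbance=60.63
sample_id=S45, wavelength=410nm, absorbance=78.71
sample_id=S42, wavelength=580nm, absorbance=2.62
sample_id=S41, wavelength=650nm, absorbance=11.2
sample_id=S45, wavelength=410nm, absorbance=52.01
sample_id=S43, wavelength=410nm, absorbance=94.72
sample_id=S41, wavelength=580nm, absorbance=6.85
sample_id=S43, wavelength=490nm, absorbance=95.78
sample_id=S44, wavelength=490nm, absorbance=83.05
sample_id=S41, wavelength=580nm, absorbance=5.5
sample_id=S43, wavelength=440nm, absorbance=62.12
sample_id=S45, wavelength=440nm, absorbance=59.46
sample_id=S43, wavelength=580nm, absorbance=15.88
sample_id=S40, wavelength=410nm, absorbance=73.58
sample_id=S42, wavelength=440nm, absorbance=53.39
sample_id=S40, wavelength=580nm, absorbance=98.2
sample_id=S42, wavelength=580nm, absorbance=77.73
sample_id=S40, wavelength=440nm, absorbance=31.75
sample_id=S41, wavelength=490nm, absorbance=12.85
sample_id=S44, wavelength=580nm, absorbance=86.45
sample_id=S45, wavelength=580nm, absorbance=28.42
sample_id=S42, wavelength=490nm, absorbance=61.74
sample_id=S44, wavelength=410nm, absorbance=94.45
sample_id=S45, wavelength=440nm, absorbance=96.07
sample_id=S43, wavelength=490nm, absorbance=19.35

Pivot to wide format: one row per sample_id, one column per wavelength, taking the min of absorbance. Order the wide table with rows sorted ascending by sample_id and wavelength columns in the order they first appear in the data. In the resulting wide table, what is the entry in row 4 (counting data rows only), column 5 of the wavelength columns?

39.58

With rows sorted ascending by sample_id, row 4 is sample_id=S43. wavelength columns in first-appearance order: 580nm, 650nm, 490nm, 440nm, 410nm; column 5 is 410nm.
Long rows with sample_id=S43, wavelength=410nm: min(39.58, 59.16, 94.72) = 39.58.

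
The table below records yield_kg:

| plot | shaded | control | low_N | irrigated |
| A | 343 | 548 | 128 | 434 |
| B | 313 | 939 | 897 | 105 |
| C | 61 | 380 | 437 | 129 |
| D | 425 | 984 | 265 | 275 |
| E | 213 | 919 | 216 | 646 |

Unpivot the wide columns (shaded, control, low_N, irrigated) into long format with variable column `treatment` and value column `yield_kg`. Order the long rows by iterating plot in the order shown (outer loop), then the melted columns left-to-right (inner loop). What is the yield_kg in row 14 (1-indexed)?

984

20 rows total (5 × 4). Row 14: index ⌊(14-1)/4⌋ = 3 into plot → D; (14-1) mod 4 = 1 into the melted columns → control.
So row 14 is (D, control, 984); yield_kg = 984.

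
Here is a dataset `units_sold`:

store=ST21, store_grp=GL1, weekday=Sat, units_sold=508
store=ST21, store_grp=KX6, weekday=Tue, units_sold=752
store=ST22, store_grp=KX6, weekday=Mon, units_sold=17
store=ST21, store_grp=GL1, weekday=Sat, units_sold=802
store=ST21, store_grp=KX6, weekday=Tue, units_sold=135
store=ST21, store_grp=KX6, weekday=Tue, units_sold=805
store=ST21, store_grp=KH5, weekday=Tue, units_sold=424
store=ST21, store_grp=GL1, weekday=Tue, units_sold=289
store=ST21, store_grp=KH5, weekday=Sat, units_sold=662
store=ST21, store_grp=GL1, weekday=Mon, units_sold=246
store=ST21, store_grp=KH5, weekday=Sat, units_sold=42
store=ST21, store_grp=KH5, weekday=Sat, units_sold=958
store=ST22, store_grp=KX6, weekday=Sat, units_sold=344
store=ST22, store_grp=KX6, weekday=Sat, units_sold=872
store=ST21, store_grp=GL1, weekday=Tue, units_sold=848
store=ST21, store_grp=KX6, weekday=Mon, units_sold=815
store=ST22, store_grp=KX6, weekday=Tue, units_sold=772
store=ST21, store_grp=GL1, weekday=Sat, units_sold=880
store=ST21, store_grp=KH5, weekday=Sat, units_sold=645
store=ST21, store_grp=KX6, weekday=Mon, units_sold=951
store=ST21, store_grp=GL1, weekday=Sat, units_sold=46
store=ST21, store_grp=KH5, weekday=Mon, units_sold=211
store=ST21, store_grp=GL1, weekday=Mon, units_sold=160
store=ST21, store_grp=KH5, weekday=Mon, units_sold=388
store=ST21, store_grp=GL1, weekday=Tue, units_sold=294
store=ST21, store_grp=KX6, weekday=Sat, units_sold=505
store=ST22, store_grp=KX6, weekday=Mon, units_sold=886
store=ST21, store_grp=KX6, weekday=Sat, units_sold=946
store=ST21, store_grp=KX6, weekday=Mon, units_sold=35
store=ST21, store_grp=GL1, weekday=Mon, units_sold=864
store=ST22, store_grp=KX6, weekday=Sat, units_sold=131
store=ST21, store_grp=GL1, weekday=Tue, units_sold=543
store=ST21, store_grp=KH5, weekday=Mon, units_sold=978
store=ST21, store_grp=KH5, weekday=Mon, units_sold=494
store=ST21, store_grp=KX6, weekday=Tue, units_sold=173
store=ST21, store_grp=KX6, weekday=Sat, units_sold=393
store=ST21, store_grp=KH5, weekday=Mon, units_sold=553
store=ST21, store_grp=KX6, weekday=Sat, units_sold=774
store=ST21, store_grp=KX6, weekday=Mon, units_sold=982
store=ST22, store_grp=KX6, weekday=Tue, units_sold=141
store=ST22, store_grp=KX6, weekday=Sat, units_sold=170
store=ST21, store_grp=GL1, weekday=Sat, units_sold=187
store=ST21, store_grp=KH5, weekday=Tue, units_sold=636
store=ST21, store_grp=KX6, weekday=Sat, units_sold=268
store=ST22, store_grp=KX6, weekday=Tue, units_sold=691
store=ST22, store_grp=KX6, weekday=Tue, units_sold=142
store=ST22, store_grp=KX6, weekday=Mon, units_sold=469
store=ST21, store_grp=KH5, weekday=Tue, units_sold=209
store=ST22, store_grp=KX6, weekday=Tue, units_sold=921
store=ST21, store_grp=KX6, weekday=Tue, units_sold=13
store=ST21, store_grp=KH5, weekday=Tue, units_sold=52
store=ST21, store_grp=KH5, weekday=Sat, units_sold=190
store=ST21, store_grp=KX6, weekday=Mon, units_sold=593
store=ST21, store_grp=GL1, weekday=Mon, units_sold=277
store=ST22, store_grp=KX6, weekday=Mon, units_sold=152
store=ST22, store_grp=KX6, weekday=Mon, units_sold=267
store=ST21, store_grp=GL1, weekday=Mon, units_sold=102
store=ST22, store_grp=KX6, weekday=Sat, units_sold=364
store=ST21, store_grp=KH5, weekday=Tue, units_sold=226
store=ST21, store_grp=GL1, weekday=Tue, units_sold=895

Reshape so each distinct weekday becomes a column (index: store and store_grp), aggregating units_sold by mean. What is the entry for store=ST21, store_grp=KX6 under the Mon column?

Rows with store=ST21, store_grp=KX6 and weekday=Mon: units_sold values are 815, 951, 35, 982, 593.
(815 + 951 + 35 + 982 + 593) / 5 = 675.20.

675.20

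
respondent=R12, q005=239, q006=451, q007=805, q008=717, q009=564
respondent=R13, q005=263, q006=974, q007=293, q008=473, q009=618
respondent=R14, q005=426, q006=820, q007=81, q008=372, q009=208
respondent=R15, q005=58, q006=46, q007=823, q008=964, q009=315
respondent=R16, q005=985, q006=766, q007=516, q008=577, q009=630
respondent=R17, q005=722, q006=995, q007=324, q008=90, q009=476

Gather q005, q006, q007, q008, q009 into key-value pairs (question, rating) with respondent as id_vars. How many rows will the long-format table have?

6 respondent values × 5 melted columns = 30 rows.

30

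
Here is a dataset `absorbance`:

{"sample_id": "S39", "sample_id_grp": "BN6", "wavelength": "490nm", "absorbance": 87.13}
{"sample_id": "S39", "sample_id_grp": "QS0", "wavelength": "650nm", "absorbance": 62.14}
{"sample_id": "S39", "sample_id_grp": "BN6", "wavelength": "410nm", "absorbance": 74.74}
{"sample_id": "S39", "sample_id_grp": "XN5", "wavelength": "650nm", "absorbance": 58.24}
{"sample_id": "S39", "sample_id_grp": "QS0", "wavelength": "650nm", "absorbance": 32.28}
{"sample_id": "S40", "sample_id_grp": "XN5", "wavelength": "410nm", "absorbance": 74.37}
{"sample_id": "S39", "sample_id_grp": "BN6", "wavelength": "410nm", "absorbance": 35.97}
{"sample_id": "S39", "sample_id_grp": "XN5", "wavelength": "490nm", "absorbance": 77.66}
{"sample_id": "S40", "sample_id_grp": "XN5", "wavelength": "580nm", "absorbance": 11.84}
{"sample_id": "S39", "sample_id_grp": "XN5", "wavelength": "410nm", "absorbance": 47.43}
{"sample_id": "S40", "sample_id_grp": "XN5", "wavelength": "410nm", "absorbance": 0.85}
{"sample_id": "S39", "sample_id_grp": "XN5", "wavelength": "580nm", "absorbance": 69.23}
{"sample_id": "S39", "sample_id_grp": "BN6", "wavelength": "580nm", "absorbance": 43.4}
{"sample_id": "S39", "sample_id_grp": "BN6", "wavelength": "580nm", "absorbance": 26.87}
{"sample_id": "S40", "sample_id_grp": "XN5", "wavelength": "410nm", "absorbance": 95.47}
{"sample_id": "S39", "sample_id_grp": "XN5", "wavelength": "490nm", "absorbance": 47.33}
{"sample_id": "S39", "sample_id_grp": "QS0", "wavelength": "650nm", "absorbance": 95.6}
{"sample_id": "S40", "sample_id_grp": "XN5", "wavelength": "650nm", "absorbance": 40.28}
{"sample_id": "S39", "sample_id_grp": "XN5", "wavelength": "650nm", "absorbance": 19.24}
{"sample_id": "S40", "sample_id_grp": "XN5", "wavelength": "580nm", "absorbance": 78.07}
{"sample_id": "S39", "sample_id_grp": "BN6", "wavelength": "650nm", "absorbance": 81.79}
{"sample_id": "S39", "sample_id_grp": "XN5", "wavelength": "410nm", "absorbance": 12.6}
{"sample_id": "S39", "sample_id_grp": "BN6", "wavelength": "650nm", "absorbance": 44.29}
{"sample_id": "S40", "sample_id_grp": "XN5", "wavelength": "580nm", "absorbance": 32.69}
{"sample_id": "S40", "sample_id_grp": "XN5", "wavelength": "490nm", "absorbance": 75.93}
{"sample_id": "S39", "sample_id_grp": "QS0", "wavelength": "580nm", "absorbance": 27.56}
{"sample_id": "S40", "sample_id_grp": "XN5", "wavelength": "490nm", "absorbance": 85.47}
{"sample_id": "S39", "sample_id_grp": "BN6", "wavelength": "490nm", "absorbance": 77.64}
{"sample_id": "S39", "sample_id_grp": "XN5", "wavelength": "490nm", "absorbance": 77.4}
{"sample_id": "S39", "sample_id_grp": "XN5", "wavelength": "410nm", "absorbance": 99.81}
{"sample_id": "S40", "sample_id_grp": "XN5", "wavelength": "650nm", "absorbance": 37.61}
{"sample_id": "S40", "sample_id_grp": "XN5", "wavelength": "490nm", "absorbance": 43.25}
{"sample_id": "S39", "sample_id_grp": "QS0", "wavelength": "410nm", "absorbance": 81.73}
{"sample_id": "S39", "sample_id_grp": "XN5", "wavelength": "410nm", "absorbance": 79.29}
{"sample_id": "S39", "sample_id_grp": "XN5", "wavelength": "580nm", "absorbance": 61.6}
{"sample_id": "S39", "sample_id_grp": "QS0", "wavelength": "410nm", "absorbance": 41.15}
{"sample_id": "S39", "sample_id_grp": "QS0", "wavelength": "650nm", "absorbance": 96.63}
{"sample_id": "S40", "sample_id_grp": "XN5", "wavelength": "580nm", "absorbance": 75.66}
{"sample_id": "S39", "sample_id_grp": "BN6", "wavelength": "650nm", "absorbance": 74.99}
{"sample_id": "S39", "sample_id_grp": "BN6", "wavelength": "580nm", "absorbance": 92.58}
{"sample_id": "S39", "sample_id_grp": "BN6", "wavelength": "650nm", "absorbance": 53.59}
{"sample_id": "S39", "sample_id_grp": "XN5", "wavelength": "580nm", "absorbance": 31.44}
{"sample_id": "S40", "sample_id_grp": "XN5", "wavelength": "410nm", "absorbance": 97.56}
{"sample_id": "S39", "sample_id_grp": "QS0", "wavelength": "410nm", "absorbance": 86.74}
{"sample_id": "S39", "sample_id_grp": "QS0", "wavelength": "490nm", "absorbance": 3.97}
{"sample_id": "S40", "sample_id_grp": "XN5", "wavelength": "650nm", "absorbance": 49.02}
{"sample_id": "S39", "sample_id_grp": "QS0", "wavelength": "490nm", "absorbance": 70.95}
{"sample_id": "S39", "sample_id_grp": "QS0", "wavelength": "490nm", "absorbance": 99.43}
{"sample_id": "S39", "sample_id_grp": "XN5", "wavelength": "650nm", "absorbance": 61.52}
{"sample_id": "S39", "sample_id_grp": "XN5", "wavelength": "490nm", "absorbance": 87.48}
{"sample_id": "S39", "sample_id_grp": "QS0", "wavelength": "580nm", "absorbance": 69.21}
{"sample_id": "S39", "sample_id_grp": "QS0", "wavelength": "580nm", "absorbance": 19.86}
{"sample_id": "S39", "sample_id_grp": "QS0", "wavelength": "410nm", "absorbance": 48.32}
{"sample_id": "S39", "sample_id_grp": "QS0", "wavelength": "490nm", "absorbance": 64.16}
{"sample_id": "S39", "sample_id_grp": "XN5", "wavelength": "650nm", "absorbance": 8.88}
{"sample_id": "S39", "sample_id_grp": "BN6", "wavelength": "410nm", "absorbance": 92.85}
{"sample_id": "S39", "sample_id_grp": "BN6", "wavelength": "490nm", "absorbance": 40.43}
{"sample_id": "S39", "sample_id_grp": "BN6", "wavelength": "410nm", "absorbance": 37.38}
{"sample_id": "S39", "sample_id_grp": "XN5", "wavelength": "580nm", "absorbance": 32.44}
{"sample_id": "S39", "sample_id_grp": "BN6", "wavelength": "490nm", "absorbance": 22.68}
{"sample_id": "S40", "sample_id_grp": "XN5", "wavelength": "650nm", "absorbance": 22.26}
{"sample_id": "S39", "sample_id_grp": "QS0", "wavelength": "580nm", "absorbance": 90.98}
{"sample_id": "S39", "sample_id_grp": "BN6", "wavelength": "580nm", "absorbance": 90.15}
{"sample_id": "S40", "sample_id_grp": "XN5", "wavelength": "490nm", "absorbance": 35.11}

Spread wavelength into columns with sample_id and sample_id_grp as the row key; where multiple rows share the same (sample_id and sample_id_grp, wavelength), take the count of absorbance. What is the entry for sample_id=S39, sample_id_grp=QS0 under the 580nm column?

Rows with sample_id=S39, sample_id_grp=QS0 and wavelength=580nm: absorbance values are 27.56, 69.21, 19.86, 90.98.
4 rows match — count = 4.

4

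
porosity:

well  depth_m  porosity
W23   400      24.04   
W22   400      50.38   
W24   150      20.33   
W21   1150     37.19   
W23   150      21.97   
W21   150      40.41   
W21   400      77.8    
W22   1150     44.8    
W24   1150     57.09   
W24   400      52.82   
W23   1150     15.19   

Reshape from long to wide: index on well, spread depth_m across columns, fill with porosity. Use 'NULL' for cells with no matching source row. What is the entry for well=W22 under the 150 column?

NULL

No long-format row has well=W22 and depth_m=150, so the cell is NULL.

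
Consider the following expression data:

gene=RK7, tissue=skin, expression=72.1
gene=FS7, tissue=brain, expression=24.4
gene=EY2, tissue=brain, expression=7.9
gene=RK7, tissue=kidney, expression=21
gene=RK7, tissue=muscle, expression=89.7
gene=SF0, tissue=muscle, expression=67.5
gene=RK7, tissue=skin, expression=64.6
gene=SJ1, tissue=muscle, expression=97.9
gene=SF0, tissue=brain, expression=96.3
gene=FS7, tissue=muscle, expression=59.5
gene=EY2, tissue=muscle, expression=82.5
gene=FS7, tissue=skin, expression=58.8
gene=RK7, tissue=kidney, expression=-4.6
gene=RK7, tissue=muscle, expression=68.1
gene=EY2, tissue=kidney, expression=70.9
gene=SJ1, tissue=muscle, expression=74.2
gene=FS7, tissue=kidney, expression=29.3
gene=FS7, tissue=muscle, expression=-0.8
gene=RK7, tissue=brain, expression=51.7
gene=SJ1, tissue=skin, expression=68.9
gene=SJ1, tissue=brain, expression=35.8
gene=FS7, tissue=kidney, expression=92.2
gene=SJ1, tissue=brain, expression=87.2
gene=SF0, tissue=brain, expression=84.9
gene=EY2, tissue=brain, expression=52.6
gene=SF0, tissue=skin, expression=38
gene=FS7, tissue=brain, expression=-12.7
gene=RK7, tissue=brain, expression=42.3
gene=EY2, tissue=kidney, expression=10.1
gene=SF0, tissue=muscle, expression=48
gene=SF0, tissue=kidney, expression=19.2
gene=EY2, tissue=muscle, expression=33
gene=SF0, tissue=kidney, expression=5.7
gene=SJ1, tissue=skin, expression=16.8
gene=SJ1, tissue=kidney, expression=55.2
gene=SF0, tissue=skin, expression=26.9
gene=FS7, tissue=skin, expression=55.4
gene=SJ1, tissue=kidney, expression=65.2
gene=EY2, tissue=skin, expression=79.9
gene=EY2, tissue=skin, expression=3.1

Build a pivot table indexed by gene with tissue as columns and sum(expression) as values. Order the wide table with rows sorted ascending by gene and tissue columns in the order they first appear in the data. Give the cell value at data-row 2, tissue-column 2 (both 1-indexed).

11.7

With rows sorted ascending by gene, row 2 is gene=FS7. tissue columns in first-appearance order: skin, brain, kidney, muscle; column 2 is brain.
Long rows with gene=FS7, tissue=brain: 24.4 + -12.7 = 11.7.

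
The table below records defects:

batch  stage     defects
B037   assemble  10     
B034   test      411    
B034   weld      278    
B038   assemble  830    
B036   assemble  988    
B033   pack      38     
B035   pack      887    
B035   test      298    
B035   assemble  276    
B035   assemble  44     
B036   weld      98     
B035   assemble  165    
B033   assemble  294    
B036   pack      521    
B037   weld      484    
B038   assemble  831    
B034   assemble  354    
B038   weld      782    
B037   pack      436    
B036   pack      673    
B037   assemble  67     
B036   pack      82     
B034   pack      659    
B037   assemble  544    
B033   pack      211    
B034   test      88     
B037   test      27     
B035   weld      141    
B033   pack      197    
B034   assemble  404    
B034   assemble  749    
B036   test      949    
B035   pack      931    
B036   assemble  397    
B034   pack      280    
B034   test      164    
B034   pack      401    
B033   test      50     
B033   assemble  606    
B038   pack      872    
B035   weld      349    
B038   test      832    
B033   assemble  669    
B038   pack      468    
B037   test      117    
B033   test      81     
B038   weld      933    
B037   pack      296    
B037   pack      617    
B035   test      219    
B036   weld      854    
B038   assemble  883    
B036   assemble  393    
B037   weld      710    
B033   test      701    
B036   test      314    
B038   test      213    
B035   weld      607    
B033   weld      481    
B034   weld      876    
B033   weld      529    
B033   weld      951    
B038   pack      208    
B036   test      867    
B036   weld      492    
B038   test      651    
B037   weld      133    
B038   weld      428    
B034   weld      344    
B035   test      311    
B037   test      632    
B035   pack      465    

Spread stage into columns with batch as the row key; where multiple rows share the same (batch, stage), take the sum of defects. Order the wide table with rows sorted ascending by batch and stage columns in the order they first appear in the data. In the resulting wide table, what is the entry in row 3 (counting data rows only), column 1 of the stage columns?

485

With rows sorted ascending by batch, row 3 is batch=B035. stage columns in first-appearance order: assemble, test, weld, pack; column 1 is assemble.
Long rows with batch=B035, stage=assemble: 276 + 44 + 165 = 485.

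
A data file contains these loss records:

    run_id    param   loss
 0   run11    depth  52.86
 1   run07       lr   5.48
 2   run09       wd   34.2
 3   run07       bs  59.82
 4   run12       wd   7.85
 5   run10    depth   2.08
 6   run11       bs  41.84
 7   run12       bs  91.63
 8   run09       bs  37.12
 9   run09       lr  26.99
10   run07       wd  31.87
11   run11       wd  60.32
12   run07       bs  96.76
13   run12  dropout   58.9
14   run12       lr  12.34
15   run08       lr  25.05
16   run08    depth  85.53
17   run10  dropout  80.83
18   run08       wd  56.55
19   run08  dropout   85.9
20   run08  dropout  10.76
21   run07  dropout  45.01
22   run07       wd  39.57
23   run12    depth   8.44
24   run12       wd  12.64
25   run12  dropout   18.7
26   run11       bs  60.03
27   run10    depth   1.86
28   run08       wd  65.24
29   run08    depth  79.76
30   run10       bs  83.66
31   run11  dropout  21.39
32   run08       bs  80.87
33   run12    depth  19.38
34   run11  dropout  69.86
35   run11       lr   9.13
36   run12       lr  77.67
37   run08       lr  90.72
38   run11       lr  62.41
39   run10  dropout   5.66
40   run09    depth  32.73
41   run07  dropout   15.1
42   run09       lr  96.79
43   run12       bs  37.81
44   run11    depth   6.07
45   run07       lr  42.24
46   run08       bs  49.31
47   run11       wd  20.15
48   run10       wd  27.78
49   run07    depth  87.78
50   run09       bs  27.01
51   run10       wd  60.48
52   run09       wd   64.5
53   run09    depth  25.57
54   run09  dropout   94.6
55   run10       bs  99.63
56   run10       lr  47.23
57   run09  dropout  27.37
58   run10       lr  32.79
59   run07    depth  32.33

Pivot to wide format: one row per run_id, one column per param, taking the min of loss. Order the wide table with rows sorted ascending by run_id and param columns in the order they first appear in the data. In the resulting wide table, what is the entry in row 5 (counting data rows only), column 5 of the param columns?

With rows sorted ascending by run_id, row 5 is run_id=run11. param columns in first-appearance order: depth, lr, wd, bs, dropout; column 5 is dropout.
Long rows with run_id=run11, param=dropout: min(21.39, 69.86) = 21.39.

21.39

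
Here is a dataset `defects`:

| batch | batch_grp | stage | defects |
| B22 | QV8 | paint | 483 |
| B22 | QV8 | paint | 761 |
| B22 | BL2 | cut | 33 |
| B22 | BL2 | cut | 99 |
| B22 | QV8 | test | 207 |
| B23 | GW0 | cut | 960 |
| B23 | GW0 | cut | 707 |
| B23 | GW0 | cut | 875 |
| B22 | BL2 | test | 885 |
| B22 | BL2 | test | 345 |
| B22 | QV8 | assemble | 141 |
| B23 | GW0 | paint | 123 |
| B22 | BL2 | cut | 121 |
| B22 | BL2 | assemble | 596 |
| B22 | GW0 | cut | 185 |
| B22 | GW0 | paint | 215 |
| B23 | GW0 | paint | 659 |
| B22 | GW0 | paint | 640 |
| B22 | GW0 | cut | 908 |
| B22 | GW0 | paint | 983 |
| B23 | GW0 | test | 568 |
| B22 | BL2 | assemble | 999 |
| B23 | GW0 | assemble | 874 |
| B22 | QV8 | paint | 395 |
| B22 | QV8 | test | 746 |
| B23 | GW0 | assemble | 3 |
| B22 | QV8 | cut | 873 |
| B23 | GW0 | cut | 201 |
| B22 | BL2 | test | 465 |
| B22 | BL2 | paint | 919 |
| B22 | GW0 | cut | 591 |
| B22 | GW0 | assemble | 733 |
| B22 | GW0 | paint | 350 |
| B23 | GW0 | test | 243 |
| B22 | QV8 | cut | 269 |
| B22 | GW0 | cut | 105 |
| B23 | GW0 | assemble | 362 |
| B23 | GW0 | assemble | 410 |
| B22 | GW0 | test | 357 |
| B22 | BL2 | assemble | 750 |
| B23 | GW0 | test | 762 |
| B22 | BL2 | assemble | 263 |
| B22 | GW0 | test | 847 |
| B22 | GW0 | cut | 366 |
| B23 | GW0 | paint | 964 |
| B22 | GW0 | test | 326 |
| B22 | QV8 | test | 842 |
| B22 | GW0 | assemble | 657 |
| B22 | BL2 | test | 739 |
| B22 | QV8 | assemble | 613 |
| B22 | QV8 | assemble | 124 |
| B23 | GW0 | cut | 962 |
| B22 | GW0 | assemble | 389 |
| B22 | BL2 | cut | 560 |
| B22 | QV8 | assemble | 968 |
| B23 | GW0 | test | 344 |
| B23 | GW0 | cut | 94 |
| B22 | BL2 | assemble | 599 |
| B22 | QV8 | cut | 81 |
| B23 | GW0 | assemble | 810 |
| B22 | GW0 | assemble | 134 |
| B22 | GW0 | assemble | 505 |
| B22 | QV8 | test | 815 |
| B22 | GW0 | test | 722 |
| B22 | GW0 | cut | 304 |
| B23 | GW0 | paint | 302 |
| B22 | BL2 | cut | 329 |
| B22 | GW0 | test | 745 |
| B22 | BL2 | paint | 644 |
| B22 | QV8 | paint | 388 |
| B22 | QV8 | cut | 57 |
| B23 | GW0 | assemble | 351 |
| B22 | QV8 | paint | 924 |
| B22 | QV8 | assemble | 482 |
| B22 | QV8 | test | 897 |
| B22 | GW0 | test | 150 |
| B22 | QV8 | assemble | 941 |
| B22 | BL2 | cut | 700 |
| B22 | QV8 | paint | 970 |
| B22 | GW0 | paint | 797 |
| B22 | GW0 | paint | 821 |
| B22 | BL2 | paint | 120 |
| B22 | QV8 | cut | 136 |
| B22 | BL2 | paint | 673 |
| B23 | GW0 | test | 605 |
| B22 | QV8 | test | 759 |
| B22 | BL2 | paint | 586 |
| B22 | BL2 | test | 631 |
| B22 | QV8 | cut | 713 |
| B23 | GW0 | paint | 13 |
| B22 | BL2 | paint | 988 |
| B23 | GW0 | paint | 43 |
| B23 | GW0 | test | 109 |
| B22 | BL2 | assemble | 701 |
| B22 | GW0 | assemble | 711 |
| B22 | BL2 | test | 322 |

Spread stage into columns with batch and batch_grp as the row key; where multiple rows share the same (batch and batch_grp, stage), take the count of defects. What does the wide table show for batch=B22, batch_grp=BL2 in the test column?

Rows with batch=B22, batch_grp=BL2 and stage=test: defects values are 885, 345, 465, 739, 631, 322.
6 rows match — count = 6.

6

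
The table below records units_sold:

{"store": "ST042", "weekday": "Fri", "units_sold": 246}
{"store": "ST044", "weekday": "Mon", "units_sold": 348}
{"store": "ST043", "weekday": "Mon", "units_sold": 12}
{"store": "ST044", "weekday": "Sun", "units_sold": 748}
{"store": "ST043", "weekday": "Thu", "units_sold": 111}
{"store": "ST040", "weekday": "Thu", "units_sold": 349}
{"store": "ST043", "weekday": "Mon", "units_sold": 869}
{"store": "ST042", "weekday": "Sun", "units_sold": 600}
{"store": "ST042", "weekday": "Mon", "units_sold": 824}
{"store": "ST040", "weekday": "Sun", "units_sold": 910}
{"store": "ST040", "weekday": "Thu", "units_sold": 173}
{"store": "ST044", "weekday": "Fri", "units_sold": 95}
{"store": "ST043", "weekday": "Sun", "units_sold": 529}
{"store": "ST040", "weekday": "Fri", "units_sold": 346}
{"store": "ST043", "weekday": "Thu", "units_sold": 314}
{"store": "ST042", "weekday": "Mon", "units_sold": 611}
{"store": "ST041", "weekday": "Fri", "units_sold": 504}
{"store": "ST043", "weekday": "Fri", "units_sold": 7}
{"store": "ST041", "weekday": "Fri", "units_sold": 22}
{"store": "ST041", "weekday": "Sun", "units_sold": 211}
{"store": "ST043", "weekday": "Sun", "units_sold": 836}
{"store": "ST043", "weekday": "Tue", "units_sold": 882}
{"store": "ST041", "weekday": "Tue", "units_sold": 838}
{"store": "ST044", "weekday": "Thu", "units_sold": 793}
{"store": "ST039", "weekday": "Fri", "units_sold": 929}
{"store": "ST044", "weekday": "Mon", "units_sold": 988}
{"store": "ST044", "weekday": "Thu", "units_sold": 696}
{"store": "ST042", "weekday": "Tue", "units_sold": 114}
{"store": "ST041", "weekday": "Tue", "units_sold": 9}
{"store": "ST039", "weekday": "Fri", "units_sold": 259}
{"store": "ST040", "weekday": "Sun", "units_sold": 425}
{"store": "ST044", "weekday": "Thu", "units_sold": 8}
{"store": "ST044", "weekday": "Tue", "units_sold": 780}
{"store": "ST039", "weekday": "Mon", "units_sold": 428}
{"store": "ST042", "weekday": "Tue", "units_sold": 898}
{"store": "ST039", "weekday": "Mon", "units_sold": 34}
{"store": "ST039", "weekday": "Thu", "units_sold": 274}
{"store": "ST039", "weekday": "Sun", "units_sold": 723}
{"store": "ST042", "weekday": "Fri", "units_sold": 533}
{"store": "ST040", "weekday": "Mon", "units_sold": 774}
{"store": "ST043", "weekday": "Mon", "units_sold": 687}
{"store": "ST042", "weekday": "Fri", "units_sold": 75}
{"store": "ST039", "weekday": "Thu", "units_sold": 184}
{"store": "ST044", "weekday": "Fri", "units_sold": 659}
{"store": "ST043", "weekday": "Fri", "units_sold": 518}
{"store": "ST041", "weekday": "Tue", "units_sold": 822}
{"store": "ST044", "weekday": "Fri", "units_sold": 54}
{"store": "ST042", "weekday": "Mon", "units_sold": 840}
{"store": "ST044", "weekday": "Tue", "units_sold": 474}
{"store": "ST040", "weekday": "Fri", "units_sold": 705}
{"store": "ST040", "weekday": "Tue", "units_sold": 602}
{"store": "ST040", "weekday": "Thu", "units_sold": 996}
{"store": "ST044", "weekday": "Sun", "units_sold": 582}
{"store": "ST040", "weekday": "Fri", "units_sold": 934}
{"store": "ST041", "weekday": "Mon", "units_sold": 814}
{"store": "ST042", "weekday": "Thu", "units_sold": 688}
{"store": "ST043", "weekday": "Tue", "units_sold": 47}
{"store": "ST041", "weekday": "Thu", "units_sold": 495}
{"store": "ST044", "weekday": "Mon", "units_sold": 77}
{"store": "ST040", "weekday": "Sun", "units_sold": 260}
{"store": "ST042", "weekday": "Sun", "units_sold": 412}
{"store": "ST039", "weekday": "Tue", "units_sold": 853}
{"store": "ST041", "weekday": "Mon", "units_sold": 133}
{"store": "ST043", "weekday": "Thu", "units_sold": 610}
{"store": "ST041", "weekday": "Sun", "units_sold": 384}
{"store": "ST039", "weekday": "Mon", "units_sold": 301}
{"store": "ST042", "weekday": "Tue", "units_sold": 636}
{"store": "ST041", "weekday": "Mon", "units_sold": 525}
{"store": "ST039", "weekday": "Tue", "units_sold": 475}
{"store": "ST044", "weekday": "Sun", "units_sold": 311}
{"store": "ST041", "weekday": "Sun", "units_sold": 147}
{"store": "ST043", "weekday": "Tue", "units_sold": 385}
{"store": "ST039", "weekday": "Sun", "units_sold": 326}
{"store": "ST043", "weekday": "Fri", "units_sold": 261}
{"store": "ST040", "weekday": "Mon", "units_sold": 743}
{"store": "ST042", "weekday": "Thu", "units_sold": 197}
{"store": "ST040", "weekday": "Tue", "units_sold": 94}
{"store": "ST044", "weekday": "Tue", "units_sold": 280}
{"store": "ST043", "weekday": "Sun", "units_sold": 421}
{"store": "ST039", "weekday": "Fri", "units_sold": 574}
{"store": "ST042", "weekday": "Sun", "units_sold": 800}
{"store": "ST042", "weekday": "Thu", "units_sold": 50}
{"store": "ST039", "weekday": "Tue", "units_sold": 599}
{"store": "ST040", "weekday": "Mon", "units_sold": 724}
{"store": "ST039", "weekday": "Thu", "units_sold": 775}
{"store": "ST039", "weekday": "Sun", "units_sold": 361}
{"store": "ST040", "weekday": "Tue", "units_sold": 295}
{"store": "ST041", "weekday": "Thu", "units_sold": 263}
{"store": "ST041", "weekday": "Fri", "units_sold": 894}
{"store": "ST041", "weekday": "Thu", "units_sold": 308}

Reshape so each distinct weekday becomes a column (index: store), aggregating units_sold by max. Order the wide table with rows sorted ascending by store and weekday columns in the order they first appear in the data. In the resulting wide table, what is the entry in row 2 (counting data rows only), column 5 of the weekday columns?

With rows sorted ascending by store, row 2 is store=ST040. weekday columns in first-appearance order: Fri, Mon, Sun, Thu, Tue; column 5 is Tue.
Long rows with store=ST040, weekday=Tue: max(602, 94, 295) = 602.

602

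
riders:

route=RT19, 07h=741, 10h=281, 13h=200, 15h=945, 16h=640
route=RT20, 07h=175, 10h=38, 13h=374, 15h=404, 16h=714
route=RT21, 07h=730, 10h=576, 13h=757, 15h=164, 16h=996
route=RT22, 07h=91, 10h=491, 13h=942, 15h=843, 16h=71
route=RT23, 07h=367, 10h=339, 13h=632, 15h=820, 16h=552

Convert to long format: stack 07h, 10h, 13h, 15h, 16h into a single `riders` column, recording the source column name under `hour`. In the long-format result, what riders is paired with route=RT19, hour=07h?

Unpivoting turns each (route, wide-column) pair into one long row.
The wide cell at row RT19, column 07h holds 741, so the long row (RT19, 07h) has riders=741.

741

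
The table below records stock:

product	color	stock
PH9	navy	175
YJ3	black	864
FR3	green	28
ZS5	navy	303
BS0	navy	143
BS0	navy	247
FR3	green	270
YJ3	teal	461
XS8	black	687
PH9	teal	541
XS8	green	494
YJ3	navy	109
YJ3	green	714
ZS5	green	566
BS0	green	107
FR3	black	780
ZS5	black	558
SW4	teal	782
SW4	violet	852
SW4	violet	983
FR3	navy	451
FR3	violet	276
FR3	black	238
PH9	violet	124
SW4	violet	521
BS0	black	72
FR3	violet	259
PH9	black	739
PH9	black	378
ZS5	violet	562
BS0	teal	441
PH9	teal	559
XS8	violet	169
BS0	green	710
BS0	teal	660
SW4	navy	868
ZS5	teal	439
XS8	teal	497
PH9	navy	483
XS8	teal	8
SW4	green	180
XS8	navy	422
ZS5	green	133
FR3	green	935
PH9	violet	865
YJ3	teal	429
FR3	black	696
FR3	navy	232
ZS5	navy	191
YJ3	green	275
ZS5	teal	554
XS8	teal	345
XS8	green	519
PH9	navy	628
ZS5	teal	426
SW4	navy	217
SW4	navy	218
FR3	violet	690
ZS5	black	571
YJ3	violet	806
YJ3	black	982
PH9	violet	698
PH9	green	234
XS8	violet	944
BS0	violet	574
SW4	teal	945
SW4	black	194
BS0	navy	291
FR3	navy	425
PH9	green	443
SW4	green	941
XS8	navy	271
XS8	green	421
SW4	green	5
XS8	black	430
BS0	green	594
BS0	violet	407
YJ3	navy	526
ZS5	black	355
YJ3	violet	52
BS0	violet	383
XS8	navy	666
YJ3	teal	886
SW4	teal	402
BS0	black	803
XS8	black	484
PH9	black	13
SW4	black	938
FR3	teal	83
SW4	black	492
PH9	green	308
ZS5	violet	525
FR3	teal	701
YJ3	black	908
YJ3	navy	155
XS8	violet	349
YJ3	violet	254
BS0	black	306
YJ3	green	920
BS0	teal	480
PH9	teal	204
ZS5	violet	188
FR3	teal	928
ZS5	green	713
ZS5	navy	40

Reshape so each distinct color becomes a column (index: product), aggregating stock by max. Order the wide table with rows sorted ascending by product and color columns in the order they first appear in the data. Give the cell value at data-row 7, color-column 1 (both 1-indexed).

303

With rows sorted ascending by product, row 7 is product=ZS5. color columns in first-appearance order: navy, black, green, teal, violet; column 1 is navy.
Long rows with product=ZS5, color=navy: max(303, 191, 40) = 303.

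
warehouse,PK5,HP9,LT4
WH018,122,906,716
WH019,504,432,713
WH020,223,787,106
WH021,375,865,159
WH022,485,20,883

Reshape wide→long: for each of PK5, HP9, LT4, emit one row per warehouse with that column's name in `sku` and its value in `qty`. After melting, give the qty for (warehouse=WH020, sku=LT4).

Unpivoting turns each (warehouse, wide-column) pair into one long row.
The wide cell at row WH020, column LT4 holds 106, so the long row (WH020, LT4) has qty=106.

106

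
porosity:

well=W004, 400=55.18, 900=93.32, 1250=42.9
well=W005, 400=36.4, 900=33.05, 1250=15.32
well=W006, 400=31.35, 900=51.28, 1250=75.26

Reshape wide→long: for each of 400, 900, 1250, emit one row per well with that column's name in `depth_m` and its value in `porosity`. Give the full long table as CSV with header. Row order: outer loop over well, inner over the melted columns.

well,depth_m,porosity
W004,400,55.18
W004,900,93.32
W004,1250,42.9
W005,400,36.4
W005,900,33.05
W005,1250,15.32
W006,400,31.35
W006,900,51.28
W006,1250,75.26

Each (well, column) pair becomes one row: 3 × 3 = 9 rows.
For example, (W004, 400) → porosity=55.18.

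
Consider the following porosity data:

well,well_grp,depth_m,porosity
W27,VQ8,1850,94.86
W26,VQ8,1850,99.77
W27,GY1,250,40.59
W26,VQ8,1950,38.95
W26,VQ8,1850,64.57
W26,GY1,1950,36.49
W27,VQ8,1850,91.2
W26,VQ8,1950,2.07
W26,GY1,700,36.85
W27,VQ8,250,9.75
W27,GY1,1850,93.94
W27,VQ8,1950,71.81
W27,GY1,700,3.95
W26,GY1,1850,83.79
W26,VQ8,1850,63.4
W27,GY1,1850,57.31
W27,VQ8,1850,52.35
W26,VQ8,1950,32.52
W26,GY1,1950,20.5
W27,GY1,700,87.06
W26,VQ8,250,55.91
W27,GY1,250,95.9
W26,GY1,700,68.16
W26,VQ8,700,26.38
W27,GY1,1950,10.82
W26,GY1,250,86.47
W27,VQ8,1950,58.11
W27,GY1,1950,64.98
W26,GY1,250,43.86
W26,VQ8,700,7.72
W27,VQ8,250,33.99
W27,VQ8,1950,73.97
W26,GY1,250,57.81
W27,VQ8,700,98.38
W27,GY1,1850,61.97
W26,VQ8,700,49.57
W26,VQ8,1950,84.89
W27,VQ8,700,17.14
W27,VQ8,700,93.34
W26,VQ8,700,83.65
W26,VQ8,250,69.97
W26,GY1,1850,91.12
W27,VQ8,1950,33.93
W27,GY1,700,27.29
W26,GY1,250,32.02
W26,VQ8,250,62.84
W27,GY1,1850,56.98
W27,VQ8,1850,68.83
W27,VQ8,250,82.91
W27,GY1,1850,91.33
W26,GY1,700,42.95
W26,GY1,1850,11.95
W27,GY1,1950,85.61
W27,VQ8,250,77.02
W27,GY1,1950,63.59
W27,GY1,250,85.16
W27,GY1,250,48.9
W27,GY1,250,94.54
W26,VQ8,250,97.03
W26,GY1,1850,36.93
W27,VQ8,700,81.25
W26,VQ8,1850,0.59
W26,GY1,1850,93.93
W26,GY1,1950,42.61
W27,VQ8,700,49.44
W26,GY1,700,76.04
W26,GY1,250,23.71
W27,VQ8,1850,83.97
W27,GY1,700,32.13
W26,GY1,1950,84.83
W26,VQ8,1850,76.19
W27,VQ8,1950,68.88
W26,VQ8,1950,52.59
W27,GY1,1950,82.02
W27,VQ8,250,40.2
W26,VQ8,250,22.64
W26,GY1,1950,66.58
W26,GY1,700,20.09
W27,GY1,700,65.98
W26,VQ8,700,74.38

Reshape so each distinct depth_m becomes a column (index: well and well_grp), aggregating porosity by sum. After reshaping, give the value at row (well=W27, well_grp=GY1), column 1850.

361.53

Rows with well=W27, well_grp=GY1 and depth_m=1850: porosity values are 93.94, 57.31, 61.97, 56.98, 91.33.
93.94 + 57.31 + 61.97 + 56.98 + 91.33 = 361.53.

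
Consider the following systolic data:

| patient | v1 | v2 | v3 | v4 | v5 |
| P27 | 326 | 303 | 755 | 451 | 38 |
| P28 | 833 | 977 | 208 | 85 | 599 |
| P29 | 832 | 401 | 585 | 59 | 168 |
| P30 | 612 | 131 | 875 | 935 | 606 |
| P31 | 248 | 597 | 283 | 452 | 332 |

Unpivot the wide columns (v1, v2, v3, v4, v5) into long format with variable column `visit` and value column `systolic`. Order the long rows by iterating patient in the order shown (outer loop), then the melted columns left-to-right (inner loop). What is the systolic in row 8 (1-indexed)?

25 rows total (5 × 5). Row 8: index ⌊(8-1)/5⌋ = 1 into patient → P28; (8-1) mod 5 = 2 into the melted columns → v3.
So row 8 is (P28, v3, 208); systolic = 208.

208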